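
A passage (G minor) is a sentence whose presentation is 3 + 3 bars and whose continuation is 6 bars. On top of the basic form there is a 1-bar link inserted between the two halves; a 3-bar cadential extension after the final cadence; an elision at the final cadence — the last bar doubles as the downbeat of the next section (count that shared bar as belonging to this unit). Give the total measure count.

Basic sentence: 3 + 3 + 6 = 12 bars.
12 (basic form) + 1 (link) + 3 (cadential extension) = 16.
The elision shares a bar with the next section but does not change this unit's count.

16 measures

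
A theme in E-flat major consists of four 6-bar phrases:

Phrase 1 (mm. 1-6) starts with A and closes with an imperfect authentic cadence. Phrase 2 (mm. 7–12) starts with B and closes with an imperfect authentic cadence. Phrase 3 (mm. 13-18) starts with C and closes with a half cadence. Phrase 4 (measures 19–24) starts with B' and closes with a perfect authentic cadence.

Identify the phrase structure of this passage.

contrasting double period

Four phrases in two halves: the first half (mm. 1–12) ends with an imperfect authentic cadence, the second (bars 13-24) with a perfect authentic cadence — a large antecedent–consequent pair, i.e. a double period.
Phrase 3 begins with different material from phrase 1, making it contrasting.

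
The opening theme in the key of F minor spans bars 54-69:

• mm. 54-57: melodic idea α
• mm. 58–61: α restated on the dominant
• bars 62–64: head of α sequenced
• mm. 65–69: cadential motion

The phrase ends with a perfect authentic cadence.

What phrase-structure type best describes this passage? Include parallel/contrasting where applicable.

sentence

Basic idea (measures 54–57) + its repetition (mm. 58–61) form the presentation; fragmentation and cadence (mm. 62-69) form the continuation — the 16-bar whole is a sentence.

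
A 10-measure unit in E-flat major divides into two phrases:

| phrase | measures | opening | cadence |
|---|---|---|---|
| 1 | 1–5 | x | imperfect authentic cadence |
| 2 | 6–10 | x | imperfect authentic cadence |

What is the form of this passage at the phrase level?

repeated phrase

Both phrases have the same opening (x) and the same cadence (imperfect authentic cadence): the second is a restatement, not a consequent, so this is a repeated phrase rather than a period.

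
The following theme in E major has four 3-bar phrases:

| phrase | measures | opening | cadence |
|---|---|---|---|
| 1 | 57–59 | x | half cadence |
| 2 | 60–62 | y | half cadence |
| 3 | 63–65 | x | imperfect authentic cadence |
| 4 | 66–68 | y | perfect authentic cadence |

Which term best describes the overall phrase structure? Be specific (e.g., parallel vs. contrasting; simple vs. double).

Four phrases in two halves: the first half (measures 57-62) ends with a half cadence, the second (mm. 63–68) with a perfect authentic cadence — a large antecedent–consequent pair, i.e. a double period.
Phrase 3 begins with the same material as phrase 1, making it parallel.

parallel double period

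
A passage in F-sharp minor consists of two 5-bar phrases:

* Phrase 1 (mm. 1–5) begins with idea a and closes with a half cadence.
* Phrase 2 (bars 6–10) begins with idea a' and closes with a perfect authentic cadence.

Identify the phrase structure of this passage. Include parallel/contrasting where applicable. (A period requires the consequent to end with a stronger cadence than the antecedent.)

Phrase 1 ends with a half cadence (weaker) and phrase 2 with a perfect authentic cadence (stronger): antecedent + consequent = a period.
The two phrases open with the same material (a / a'), so the period is parallel.

parallel period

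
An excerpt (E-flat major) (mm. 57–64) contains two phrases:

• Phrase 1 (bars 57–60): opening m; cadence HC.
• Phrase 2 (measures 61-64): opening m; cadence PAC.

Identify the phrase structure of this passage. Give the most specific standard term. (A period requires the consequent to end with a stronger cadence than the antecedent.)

Phrase 1 ends with a half cadence (weaker) and phrase 2 with a perfect authentic cadence (stronger): antecedent + consequent = a period.
The two phrases open with the same material (m / m), so the period is parallel.

parallel period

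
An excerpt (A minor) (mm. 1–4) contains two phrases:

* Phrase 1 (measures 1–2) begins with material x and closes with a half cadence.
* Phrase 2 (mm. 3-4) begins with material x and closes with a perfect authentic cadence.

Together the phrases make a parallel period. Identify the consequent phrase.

phrase 2

The phrase ending with the weaker cadence (half cadence) is the antecedent; the one ending more conclusively (perfect authentic cadence) is the consequent. The consequent is phrase 2.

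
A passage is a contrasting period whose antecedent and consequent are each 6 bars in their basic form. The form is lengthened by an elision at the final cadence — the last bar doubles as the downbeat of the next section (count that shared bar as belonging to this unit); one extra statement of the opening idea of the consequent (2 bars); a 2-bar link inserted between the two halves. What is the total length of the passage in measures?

16 measures

Basic contrasting period: 6 + 6 = 12 bars.
12 (basic form) + 2 (extra statement) + 2 (link) = 16.
The elision shares a bar with the next section but does not change this unit's count.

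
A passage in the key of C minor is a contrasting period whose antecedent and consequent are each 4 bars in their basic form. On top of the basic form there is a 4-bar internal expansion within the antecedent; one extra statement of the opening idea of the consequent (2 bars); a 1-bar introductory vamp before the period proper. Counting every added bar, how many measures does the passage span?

Basic contrasting period: 4 + 4 = 8 bars.
8 (basic form) + 4 (internal expansion) + 2 (extra statement) + 1 (introduction) = 15.

15 measures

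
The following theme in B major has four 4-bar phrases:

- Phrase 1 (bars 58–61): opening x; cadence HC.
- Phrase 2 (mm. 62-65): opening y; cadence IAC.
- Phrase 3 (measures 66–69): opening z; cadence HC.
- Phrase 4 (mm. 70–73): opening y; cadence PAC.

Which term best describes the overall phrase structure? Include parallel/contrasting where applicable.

Four phrases in two halves: the first half (measures 58–65) ends with an imperfect authentic cadence, the second (measures 66–73) with a perfect authentic cadence — a large antecedent–consequent pair, i.e. a double period.
Phrase 3 begins with different material from phrase 1, making it contrasting.

contrasting double period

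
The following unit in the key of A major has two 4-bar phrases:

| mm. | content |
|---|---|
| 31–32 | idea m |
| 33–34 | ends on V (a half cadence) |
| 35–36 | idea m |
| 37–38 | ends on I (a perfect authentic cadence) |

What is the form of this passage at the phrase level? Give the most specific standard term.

Phrase 1 ends with a half cadence (weaker) and phrase 2 with a perfect authentic cadence (stronger): antecedent + consequent = a period.
The two phrases open with the same material (m / m), so the period is parallel.

parallel period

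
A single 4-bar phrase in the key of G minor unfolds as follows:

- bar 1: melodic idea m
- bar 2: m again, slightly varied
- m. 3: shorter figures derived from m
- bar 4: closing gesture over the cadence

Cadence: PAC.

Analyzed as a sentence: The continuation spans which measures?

measures 3–4

After the presentation (bars 1-2), the continuation covers the fragmentation through the cadence: mm. 3–4.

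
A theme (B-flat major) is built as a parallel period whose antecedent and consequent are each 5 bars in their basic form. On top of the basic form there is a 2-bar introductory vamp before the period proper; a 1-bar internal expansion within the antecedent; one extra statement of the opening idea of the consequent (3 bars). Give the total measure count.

16 measures

Basic parallel period: 5 + 5 = 10 bars.
10 (basic form) + 2 (introduction) + 1 (internal expansion) + 3 (extra statement) = 16.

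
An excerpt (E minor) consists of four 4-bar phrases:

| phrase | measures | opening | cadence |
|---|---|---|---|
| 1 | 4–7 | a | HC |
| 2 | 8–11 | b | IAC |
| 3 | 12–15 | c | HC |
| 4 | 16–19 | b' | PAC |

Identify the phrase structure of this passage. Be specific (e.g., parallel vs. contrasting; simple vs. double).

contrasting double period

Four phrases in two halves: the first half (mm. 4–11) ends with an imperfect authentic cadence, the second (mm. 12-19) with a perfect authentic cadence — a large antecedent–consequent pair, i.e. a double period.
Phrase 3 begins with different material from phrase 1, making it contrasting.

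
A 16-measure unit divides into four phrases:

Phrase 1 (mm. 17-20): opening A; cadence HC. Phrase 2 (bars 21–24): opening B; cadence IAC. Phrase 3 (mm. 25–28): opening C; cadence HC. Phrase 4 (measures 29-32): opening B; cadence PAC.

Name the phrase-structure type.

Four phrases in two halves: the first half (bars 17-24) ends with an imperfect authentic cadence, the second (mm. 25–32) with a perfect authentic cadence — a large antecedent–consequent pair, i.e. a double period.
Phrase 3 begins with different material from phrase 1, making it contrasting.

contrasting double period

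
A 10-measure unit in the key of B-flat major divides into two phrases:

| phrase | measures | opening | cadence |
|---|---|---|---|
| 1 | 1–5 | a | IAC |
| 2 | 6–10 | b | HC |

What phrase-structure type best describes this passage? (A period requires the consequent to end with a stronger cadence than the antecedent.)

phrase group

The second phrase closes with a half cadence, which is not stronger than the first phrase's imperfect authentic cadence; without a weak→strong cadential pair there is no antecedent–consequent relationship, so this is a phrase group rather than a period.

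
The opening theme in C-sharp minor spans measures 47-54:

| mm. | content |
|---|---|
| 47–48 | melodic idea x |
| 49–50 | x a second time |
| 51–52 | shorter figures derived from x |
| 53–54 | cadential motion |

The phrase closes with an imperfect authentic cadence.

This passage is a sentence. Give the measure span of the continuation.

measures 51–54

After the presentation (bars 47–50), the continuation covers the fragmentation through the cadence: mm. 51–54.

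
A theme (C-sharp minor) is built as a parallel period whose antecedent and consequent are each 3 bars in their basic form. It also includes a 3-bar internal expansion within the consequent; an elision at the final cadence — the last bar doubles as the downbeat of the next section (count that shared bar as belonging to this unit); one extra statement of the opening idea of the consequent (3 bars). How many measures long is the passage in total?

Basic parallel period: 3 + 3 = 6 bars.
6 (basic form) + 3 (internal expansion) + 3 (extra statement) = 12.
The elision shares a bar with the next section but does not change this unit's count.

12 measures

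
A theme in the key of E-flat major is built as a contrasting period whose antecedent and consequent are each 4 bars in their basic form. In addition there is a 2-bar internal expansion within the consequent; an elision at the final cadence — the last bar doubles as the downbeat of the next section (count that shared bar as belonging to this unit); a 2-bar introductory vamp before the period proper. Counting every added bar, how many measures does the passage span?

Basic contrasting period: 4 + 4 = 8 bars.
8 (basic form) + 2 (internal expansion) + 2 (introduction) = 12.
The elision shares a bar with the next section but does not change this unit's count.

12 measures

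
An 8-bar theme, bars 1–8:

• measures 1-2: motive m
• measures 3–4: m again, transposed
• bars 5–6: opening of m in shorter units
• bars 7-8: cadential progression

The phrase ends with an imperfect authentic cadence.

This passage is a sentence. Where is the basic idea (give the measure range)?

The presentation of a sentence is the basic idea (mm. 1–2) plus its repetition (mm. 3–4); the basic idea is therefore bars 1-2.

measures 1–2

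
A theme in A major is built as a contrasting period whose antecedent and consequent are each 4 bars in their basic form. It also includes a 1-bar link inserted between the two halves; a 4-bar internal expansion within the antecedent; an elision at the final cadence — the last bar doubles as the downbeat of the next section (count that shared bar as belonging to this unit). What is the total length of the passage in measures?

13 measures

Basic contrasting period: 4 + 4 = 8 bars.
8 (basic form) + 1 (link) + 4 (internal expansion) = 13.
The elision shares a bar with the next section but does not change this unit's count.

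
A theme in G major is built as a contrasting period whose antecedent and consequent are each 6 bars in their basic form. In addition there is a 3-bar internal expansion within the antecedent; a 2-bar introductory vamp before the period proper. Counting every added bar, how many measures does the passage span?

Basic contrasting period: 6 + 6 = 12 bars.
12 (basic form) + 3 (internal expansion) + 2 (introduction) = 17.

17 measures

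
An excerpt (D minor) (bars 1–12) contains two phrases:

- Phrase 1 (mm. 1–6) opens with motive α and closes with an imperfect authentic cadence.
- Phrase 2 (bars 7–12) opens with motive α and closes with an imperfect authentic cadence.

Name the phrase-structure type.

repeated phrase

Both phrases have the same opening (α) and the same cadence (imperfect authentic cadence): the second is a restatement, not a consequent, so this is a repeated phrase rather than a period.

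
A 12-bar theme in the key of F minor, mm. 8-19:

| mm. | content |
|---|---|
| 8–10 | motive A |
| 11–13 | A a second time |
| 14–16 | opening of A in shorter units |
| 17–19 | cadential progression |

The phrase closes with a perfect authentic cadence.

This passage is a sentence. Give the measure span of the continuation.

measures 14–19

After the presentation (mm. 8–13), the continuation covers the fragmentation through the cadence: mm. 14–19.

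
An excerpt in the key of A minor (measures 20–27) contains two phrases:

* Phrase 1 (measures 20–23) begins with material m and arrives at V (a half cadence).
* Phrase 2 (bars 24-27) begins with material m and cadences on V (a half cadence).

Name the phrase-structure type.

repeated phrase

Both phrases have the same opening (m) and the same cadence (half cadence): the second is a restatement, not a consequent, so this is a repeated phrase rather than a period.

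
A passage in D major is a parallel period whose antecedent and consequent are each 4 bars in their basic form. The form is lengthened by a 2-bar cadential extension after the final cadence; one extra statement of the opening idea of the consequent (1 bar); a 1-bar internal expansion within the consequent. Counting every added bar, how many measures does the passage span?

12 measures

Basic parallel period: 4 + 4 = 8 bars.
8 (basic form) + 2 (cadential extension) + 1 (extra statement) + 1 (internal expansion) = 12.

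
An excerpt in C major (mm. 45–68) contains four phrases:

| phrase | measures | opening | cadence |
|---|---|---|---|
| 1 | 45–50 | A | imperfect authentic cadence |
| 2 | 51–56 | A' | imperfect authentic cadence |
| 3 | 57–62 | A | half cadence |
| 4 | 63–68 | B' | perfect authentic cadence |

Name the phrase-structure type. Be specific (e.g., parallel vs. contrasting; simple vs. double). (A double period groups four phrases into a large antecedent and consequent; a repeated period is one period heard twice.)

Four phrases in two halves: the first half (mm. 45–56) ends with an imperfect authentic cadence, the second (measures 57–68) with a perfect authentic cadence — a large antecedent–consequent pair, i.e. a double period.
Phrase 3 begins with the same material as phrase 1, making it parallel.

parallel double period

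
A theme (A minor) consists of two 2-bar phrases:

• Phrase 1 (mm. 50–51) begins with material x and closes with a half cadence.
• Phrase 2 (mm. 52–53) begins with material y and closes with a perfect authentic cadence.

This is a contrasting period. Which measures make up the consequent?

measures 52–53

The phrase ending with the weaker cadence (half cadence) is the antecedent; the one ending more conclusively (perfect authentic cadence) is the consequent. The consequent is measures 52–53.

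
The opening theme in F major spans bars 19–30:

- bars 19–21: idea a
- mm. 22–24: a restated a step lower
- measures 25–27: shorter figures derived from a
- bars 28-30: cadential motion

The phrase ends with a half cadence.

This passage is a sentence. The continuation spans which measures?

measures 25–30

After the presentation (mm. 19–24), the continuation covers the fragmentation through the cadence: mm. 25–30.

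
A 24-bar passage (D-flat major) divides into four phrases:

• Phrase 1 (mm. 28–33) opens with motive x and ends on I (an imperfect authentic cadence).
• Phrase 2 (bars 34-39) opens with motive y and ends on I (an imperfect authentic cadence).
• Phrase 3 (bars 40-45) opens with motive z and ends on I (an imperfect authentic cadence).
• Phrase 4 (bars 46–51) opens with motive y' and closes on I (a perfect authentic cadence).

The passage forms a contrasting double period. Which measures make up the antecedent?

measures 28–39

In a double period the four phrases pair into a large antecedent (phrases 1–2, ending imperfect authentic cadence) and a large consequent (phrases 3–4, ending perfect authentic cadence). The antecedent spans mm. 28-39.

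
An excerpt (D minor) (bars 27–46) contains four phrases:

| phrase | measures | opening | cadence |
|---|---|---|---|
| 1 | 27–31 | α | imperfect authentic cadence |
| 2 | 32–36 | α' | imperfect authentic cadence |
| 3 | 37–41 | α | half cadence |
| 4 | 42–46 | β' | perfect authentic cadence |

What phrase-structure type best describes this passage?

Four phrases in two halves: the first half (mm. 27–36) ends with an imperfect authentic cadence, the second (measures 37–46) with a perfect authentic cadence — a large antecedent–consequent pair, i.e. a double period.
Phrase 3 begins with the same material as phrase 1, making it parallel.

parallel double period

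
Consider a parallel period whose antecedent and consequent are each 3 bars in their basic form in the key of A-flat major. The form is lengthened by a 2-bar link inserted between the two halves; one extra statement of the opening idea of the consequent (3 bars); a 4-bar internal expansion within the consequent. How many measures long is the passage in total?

15 measures

Basic parallel period: 3 + 3 = 6 bars.
6 (basic form) + 2 (link) + 3 (extra statement) + 4 (internal expansion) = 15.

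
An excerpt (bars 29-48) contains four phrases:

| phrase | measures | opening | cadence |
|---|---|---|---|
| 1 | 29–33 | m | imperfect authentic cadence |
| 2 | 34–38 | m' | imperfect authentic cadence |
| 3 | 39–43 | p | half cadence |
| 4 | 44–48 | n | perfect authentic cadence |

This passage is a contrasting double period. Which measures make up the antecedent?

measures 29–38

In a double period the four phrases pair into a large antecedent (phrases 1–2, ending imperfect authentic cadence) and a large consequent (phrases 3–4, ending perfect authentic cadence). The antecedent spans mm. 29–38.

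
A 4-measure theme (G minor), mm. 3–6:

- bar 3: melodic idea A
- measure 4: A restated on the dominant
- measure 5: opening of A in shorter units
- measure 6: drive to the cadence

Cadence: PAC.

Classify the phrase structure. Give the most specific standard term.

Basic idea (bar 3) + its repetition (m. 4) form the presentation; fragmentation and cadence (measures 5–6) form the continuation — the 4-bar whole is a sentence.

sentence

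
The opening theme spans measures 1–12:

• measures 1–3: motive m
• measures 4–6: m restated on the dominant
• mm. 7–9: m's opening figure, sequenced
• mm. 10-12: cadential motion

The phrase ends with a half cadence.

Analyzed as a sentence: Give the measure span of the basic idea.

measures 1–3

The presentation of a sentence is the basic idea (bars 1-3) plus its repetition (bars 4-6); the basic idea is therefore bars 1–3.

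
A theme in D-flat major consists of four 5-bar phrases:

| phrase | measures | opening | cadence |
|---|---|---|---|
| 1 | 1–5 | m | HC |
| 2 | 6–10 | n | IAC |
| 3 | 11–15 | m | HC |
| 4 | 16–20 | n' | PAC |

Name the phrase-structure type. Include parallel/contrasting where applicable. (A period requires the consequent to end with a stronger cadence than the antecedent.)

parallel double period

Four phrases in two halves: the first half (mm. 1–10) ends with an imperfect authentic cadence, the second (mm. 11-20) with a perfect authentic cadence — a large antecedent–consequent pair, i.e. a double period.
Phrase 3 begins with the same material as phrase 1, making it parallel.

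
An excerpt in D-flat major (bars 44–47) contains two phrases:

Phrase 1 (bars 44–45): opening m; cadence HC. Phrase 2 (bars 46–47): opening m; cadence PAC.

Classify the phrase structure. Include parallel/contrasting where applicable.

parallel period

Phrase 1 ends with a half cadence (weaker) and phrase 2 with a perfect authentic cadence (stronger): antecedent + consequent = a period.
The two phrases open with the same material (m / m), so the period is parallel.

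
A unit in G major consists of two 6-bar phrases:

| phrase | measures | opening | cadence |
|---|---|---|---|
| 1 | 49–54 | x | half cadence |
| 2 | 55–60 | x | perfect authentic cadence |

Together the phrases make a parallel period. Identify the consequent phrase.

phrase 2

The phrase ending with the weaker cadence (half cadence) is the antecedent; the one ending more conclusively (perfect authentic cadence) is the consequent. The consequent is phrase 2.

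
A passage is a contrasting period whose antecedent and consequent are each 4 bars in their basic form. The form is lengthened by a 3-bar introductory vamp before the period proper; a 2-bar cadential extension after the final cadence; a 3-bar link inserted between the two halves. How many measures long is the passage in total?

Basic contrasting period: 4 + 4 = 8 bars.
8 (basic form) + 3 (introduction) + 2 (cadential extension) + 3 (link) = 16.

16 measures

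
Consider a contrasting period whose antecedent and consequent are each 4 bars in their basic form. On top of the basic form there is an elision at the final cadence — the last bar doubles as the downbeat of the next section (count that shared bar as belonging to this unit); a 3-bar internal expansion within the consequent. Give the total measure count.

11 measures

Basic contrasting period: 4 + 4 = 8 bars.
8 (basic form) + 3 (internal expansion) = 11.
The elision shares a bar with the next section but does not change this unit's count.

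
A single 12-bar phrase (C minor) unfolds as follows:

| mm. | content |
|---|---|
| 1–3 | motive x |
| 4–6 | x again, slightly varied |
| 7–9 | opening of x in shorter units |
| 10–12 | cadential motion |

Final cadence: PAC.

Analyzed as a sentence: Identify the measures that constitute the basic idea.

measures 1–3

The presentation of a sentence is the basic idea (mm. 1–3) plus its repetition (measures 4-6); the basic idea is therefore bars 1–3.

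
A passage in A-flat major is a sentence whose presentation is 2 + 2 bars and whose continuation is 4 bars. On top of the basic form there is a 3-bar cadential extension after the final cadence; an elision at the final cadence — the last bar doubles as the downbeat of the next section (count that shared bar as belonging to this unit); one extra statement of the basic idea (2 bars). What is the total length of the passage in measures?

Basic sentence: 2 + 2 + 4 = 8 bars.
8 (basic form) + 3 (cadential extension) + 2 (extra statement) = 13.
The elision shares a bar with the next section but does not change this unit's count.

13 measures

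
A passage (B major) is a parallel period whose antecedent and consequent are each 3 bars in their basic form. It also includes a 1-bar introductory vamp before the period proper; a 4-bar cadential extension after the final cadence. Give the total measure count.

11 measures

Basic parallel period: 3 + 3 = 6 bars.
6 (basic form) + 1 (introduction) + 4 (cadential extension) = 11.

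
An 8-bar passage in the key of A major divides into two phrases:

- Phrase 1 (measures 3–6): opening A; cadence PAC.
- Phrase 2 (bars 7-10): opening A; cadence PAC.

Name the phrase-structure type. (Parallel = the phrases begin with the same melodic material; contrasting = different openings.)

Both phrases have the same opening (A) and the same cadence (perfect authentic cadence): the second is a restatement, not a consequent, so this is a repeated phrase rather than a period.

repeated phrase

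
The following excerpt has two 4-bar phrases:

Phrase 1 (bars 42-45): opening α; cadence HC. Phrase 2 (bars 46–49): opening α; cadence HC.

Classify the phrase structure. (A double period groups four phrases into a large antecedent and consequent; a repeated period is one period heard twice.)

repeated phrase

Both phrases have the same opening (α) and the same cadence (half cadence): the second is a restatement, not a consequent, so this is a repeated phrase rather than a period.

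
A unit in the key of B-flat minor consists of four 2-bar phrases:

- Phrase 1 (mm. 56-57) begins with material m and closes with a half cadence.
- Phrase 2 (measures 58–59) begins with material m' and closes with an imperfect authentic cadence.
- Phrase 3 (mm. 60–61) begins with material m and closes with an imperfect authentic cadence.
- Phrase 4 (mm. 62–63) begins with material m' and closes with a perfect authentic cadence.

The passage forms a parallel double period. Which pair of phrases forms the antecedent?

In a double period the first pair of phrases (ending imperfect authentic cadence) is the large antecedent and the second pair (ending perfect authentic cadence) is the large consequent; the antecedent is phrases 1 and 2.

phrases 1 and 2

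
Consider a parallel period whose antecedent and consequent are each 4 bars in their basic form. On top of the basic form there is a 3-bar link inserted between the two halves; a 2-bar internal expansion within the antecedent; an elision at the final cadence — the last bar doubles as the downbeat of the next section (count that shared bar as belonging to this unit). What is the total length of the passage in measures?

13 measures

Basic parallel period: 4 + 4 = 8 bars.
8 (basic form) + 3 (link) + 2 (internal expansion) = 13.
The elision shares a bar with the next section but does not change this unit's count.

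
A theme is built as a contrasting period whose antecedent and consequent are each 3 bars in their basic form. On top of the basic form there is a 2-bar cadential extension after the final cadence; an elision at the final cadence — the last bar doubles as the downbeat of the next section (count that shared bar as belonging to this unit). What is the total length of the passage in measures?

Basic contrasting period: 3 + 3 = 6 bars.
6 (basic form) + 2 (cadential extension) = 8.
The elision shares a bar with the next section but does not change this unit's count.

8 measures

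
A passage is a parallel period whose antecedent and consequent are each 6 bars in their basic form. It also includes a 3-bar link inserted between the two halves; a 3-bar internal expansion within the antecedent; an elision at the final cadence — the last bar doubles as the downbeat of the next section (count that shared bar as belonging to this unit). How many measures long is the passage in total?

Basic parallel period: 6 + 6 = 12 bars.
12 (basic form) + 3 (link) + 3 (internal expansion) = 18.
The elision shares a bar with the next section but does not change this unit's count.

18 measures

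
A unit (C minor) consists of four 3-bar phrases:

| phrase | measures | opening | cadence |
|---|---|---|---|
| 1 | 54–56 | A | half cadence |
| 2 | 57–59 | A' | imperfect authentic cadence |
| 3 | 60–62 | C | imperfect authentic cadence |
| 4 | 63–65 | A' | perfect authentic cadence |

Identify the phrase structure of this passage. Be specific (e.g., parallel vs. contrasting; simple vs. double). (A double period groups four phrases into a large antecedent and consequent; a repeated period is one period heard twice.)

Four phrases in two halves: the first half (measures 54–59) ends with an imperfect authentic cadence, the second (mm. 60-65) with a perfect authentic cadence — a large antecedent–consequent pair, i.e. a double period.
Phrase 3 begins with different material from phrase 1, making it contrasting.

contrasting double period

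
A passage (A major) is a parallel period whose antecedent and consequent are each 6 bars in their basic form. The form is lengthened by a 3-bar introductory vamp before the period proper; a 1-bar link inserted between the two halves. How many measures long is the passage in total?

Basic parallel period: 6 + 6 = 12 bars.
12 (basic form) + 3 (introduction) + 1 (link) = 16.

16 measures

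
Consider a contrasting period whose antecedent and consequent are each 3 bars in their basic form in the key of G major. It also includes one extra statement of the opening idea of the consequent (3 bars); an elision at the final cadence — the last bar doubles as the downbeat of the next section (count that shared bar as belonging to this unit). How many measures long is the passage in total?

9 measures

Basic contrasting period: 3 + 3 = 6 bars.
6 (basic form) + 3 (extra statement) = 9.
The elision shares a bar with the next section but does not change this unit's count.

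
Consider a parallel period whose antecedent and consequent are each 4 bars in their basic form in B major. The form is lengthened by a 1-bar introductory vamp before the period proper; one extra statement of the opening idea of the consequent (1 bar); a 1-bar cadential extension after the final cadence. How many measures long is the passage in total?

11 measures

Basic parallel period: 4 + 4 = 8 bars.
8 (basic form) + 1 (introduction) + 1 (extra statement) + 1 (cadential extension) = 11.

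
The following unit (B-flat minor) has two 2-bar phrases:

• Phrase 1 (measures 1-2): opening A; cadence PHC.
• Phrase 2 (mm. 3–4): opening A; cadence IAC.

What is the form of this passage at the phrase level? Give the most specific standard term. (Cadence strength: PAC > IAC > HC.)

parallel period

Phrase 1 ends with a Phrygian half cadence (weaker) and phrase 2 with an imperfect authentic cadence (stronger): antecedent + consequent = a period.
The two phrases open with the same material (A / A), so the period is parallel.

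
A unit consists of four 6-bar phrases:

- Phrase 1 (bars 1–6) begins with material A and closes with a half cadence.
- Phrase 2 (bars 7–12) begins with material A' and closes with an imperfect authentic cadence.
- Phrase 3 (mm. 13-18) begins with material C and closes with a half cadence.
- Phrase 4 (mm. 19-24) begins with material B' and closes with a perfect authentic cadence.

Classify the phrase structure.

Four phrases in two halves: the first half (mm. 1–12) ends with an imperfect authentic cadence, the second (measures 13-24) with a perfect authentic cadence — a large antecedent–consequent pair, i.e. a double period.
Phrase 3 begins with different material from phrase 1, making it contrasting.

contrasting double period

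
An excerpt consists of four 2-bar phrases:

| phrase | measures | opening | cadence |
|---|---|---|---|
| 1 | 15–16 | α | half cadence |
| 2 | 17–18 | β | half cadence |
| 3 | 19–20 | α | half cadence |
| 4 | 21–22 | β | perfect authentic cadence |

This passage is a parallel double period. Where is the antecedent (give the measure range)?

measures 15–18

In a double period the four phrases pair into a large antecedent (phrases 1–2, ending half cadence) and a large consequent (phrases 3–4, ending perfect authentic cadence). The antecedent spans mm. 15–18.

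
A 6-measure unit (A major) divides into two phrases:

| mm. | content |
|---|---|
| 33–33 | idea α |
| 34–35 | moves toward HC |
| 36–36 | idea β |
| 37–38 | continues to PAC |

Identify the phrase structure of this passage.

contrasting period

Phrase 1 ends with a half cadence (weaker) and phrase 2 with a perfect authentic cadence (stronger): antecedent + consequent = a period.
The two phrases open with different material (α / β), so the period is contrasting.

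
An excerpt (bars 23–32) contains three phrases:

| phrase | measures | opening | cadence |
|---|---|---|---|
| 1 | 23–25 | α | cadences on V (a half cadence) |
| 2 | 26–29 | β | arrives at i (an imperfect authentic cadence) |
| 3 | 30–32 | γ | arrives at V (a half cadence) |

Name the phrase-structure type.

The final phrase closes with a half cadence, which is not stronger than the preceding imperfect authentic cadence; the 3 phrases lack an overall antecedent–consequent design and so form a phrase group.

phrase group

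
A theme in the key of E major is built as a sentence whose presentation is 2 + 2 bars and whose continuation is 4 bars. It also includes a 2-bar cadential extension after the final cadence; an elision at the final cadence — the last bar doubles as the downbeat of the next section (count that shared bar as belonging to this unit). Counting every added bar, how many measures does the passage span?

10 measures

Basic sentence: 2 + 2 + 4 = 8 bars.
8 (basic form) + 2 (cadential extension) = 10.
The elision shares a bar with the next section but does not change this unit's count.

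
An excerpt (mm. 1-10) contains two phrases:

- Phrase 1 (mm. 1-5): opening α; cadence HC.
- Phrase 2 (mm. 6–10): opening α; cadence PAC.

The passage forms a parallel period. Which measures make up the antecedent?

measures 1–5

The antecedent is the phrase ending with the weaker cadence (half cadence, phrase 1) and the consequent the one ending more conclusively (perfect authentic cadence, phrase 2); the antecedent is mm. 1-5.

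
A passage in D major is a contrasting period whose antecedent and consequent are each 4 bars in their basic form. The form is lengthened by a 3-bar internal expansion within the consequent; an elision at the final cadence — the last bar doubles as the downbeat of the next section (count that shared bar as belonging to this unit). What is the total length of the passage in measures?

Basic contrasting period: 4 + 4 = 8 bars.
8 (basic form) + 3 (internal expansion) = 11.
The elision shares a bar with the next section but does not change this unit's count.

11 measures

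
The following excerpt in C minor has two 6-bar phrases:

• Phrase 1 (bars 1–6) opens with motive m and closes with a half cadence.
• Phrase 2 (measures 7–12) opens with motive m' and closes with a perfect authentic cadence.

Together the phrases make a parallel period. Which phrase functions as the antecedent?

The phrase ending with the weaker cadence (half cadence) is the antecedent; the one ending more conclusively (perfect authentic cadence) is the consequent. The antecedent is phrase 1.

phrase 1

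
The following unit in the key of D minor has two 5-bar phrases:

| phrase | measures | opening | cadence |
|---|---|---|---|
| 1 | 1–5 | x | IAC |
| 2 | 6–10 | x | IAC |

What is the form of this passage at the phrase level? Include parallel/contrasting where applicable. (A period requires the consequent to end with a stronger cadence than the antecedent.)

repeated phrase

Both phrases have the same opening (x) and the same cadence (imperfect authentic cadence): the second is a restatement, not a consequent, so this is a repeated phrase rather than a period.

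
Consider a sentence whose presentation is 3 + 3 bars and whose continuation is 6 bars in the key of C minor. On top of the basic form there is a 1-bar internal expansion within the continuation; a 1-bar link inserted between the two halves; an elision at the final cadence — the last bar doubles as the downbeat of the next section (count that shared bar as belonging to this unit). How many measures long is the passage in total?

14 measures

Basic sentence: 3 + 3 + 6 = 12 bars.
12 (basic form) + 1 (internal expansion) + 1 (link) = 14.
The elision shares a bar with the next section but does not change this unit's count.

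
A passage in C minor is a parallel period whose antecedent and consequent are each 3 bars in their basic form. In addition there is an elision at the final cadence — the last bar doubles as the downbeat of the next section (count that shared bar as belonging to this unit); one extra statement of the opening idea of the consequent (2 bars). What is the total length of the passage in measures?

Basic parallel period: 3 + 3 = 6 bars.
6 (basic form) + 2 (extra statement) = 8.
The elision shares a bar with the next section but does not change this unit's count.

8 measures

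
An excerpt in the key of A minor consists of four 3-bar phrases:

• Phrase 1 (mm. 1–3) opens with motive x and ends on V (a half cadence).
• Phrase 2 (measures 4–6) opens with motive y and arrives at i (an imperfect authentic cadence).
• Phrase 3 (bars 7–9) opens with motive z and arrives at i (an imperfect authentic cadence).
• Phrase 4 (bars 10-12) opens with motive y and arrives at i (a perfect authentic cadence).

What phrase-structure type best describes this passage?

Four phrases in two halves: the first half (measures 1–6) ends with an imperfect authentic cadence, the second (measures 7–12) with a perfect authentic cadence — a large antecedent–consequent pair, i.e. a double period.
Phrase 3 begins with different material from phrase 1, making it contrasting.

contrasting double period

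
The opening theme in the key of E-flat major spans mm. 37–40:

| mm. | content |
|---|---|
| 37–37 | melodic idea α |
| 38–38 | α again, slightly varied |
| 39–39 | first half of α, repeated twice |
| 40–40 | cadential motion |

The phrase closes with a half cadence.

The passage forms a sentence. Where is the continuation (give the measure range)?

measures 39–40

After the presentation (measures 37–38), the continuation covers the fragmentation through the cadence: mm. 39-40.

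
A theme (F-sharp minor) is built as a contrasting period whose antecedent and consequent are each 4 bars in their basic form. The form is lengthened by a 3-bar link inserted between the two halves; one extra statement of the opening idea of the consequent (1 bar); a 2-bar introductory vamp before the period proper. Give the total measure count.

14 measures

Basic contrasting period: 4 + 4 = 8 bars.
8 (basic form) + 3 (link) + 1 (extra statement) + 2 (introduction) = 14.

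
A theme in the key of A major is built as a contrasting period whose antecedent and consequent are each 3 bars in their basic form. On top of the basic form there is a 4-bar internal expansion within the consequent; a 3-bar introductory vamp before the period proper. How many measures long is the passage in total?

13 measures

Basic contrasting period: 3 + 3 = 6 bars.
6 (basic form) + 4 (internal expansion) + 3 (introduction) = 13.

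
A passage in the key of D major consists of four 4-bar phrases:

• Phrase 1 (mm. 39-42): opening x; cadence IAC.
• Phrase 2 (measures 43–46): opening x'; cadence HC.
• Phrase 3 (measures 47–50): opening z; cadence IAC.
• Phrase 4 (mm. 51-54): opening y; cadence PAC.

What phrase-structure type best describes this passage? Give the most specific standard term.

contrasting double period

Four phrases in two halves: the first half (mm. 39–46) ends with a half cadence, the second (bars 47-54) with a perfect authentic cadence — a large antecedent–consequent pair, i.e. a double period.
Phrase 3 begins with different material from phrase 1, making it contrasting.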